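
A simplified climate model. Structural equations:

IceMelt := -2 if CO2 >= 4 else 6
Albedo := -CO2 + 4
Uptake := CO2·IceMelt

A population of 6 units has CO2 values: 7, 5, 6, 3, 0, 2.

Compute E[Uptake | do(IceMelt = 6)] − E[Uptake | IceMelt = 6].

Every unit gets IceMelt=6 under the intervention. Uptake values become 42, 30, 36, 18, 0, 12; E[Uptake|do(IceMelt=6)] = 23.
Conditioning on IceMelt=6 selects the 3 unit(s) with CO2 ∈ {3, 0, 2}. Their Uptake values: 18, 0, 12. Mean = 10.
Difference = 23 − 10 = 13.

13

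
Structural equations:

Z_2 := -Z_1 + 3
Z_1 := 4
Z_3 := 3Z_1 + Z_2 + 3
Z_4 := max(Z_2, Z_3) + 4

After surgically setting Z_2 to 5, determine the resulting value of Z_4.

24

Under do(Z_2=5), the mechanism Z_2 := -Z_1 + 3 is discarded; Z_2 is fixed at 5.
Z_3 = 3Z_1 + Z_2 + 3  [with Z_1=4, Z_2=5]  = 20
Z_4 = max(Z_2, Z_3) + 4  [with Z_2=5, Z_3=20]  = 24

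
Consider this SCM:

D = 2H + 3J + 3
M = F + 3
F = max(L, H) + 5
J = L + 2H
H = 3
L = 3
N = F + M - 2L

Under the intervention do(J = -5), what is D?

-6

do(J=-5) replaces the equation J = L + 2H with the constant J = -5.
D = 2H + 3J + 3  [with H=3, J=-5]  = -6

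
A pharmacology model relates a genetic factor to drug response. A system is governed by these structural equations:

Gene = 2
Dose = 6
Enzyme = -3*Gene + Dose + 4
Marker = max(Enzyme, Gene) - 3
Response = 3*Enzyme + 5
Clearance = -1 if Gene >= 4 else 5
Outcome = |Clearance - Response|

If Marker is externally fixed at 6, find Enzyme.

Under do(Marker=6), the mechanism Marker = max(Enzyme, Gene) - 3 is discarded; Marker is fixed at 6.
Since Enzyme is not a descendant of the intervened variable, it is unaffected.
Enzyme = -3*Gene + Dose + 4  [with Gene=2, Dose=6]  = 4

4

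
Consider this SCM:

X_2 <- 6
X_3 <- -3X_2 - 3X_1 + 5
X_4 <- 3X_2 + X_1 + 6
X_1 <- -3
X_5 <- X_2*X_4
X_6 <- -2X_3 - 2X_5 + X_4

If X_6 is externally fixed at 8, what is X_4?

21

do(X_6=8) replaces the equation X_6 <- -2X_3 - 2X_5 + X_4 with the constant X_6 = 8.
No directed path runs from X_6 to X_4, so X_4 keeps its natural value.
X_4 = 3X_2 + X_1 + 6  [with X_2=6, X_1=-3]  = 21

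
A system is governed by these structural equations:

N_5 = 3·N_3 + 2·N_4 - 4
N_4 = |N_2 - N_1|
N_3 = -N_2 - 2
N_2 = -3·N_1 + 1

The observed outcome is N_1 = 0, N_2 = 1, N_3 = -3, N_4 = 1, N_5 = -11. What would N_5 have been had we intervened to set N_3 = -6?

do(N_3=-6) replaces the equation N_3 = -N_2 - 2 with the constant N_3 = -6.
N_2 = -3·N_1 + 1  [with N_1=0]  = 1
N_4 = |N_2 - N_1|  [with N_2=1, N_1=0]  = 1
N_5 = 3·N_3 + 2·N_4 - 4  [with N_3=-6, N_4=1]  = -20

-20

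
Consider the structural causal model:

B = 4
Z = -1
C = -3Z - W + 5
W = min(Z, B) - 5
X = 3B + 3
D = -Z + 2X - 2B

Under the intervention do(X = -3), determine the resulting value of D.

Intervening sets X = -3 and removes its equation (X = 3B + 3).
D = -Z + 2X - 2B  [with Z=-1, X=-3, B=4]  = -13

-13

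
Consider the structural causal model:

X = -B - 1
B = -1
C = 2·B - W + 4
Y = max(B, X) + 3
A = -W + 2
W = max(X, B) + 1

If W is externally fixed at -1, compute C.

do(W=-1) replaces the equation W = max(X, B) + 1 with the constant W = -1.
C = 2·B - W + 4  [with B=-1, W=-1]  = 3

3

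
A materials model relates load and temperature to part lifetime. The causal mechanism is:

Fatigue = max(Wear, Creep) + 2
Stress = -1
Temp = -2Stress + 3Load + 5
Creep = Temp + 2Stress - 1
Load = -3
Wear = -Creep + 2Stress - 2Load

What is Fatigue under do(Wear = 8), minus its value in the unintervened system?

The intervention breaks the incoming arrows to Wear: Wear = -Creep + 2Stress - 2Load no longer applies, and Wear = 8.
Temp = -2Stress + 3Load + 5  [with Stress=-1, Load=-3]  = -2
Creep = Temp + 2Stress - 1  [with Temp=-2, Stress=-1]  = -5
Fatigue = max(Wear, Creep) + 2  [with Wear=8, Creep=-5]  = 10
Without intervention: Temp = -2Stress + 3Load + 5  [with Stress=-1, Load=-3]  = -2; Creep = Temp + 2Stress - 1  [with Temp=-2, Stress=-1]  = -5; Wear = -Creep + 2Stress - 2Load  [with Creep=-5, Stress=-1, Load=-3]  = 9; Fatigue = max(Wear, Creep) + 2  [with Wear=9, Creep=-5]  = 11.
Change = 10 − 11 = -1.

-1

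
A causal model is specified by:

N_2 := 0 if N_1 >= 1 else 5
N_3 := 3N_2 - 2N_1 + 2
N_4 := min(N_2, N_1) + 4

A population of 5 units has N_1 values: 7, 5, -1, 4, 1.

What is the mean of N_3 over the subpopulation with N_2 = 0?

-6.5

Conditioning on N_2=0 selects the 4 unit(s) with N_1 ∈ {7, 5, 4, 1}. Their N_3 values: -12, -8, -6, 0. Mean = -6.5.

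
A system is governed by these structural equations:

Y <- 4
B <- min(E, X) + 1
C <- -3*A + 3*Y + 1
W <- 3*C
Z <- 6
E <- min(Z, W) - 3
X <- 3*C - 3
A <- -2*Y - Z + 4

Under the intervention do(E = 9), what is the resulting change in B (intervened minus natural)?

6

do(E=9) replaces the equation E <- min(Z, W) - 3 with the constant E = 9.
A = -2*Y - Z + 4  [with Y=4, Z=6]  = -10
C = -3*A + 3*Y + 1  [with A=-10, Y=4]  = 43
X = 3*C - 3  [with C=43]  = 126
B = min(E, X) + 1  [with E=9, X=126]  = 10
Without intervention: A = -2*Y - Z + 4  [with Y=4, Z=6]  = -10; C = -3*A + 3*Y + 1  [with A=-10, Y=4]  = 43; X = 3*C - 3  [with C=43]  = 126; W = 3*C  [with C=43]  = 129; E = min(Z, W) - 3  [with Z=6, W=129]  = 3; B = min(E, X) + 1  [with E=3, X=126]  = 4.
Change = 10 − 4 = 6.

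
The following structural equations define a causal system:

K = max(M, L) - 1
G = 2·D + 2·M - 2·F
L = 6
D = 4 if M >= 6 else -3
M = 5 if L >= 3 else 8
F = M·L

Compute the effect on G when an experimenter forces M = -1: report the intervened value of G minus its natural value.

60

Under do(M=-1), the mechanism M = 5 if L >= 3 else 8 is discarded; M is fixed at -1.
F = M·L  [with M=-1, L=6]  = -6
D = 4 if M >= 6 else -3  [with M=-1]  = -3
G = 2·D + 2·M - 2·F  [with D=-3, M=-1, F=-6]  = 4
Without intervention: M = 5 if L >= 3 else 8  [with L=6]  = 5; F = M·L  [with M=5, L=6]  = 30; D = 4 if M >= 6 else -3  [with M=5]  = -3; G = 2·D + 2·M - 2·F  [with D=-3, M=5, F=30]  = -56.
Change = 4 − (-56) = 60.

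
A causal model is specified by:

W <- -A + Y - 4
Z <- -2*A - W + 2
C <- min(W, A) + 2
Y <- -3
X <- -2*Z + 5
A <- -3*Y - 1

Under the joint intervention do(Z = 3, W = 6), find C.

8

The joint intervention fixes Z = 3, W = 6, removing each variable's own equation.
A = -3*Y - 1  [with Y=-3]  = 8
C = min(W, A) + 2  [with W=6, A=8]  = 8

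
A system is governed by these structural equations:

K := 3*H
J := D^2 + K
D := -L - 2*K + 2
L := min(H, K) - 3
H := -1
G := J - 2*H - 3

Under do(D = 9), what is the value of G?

77

Under do(D=9), the mechanism D := -L - 2*K + 2 is discarded; D is fixed at 9.
K = 3*H  [with H=-1]  = -3
J = D^2 + K  [with D=9, K=-3]  = 78
G = J - 2*H - 3  [with J=78, H=-1]  = 77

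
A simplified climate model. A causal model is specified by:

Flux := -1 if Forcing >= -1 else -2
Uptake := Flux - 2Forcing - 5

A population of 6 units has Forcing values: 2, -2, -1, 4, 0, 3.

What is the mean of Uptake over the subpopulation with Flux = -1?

-9.2

Observing Flux=-1 restricts to units where Flux's equation naturally yields -1: Forcing ∈ {2, -1, 4, 0, 3}. In that subpopulation Uptake = -10, -4, -14, -6, -12, mean -9.2.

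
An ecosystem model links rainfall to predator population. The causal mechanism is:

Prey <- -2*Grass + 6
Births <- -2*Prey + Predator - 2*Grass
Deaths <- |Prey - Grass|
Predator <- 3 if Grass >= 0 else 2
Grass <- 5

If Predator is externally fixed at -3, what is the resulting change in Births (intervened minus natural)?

-6

The intervention breaks the incoming arrows to Predator: Predator <- 3 if Grass >= 0 else 2 no longer applies, and Predator = -3.
Prey = -2*Grass + 6  [with Grass=5]  = -4
Births = -2*Prey + Predator - 2*Grass  [with Prey=-4, Predator=-3, Grass=5]  = -5
Without intervention: Prey = -2*Grass + 6  [with Grass=5]  = -4; Predator = 3 if Grass >= 0 else 2  [with Grass=5]  = 3; Births = -2*Prey + Predator - 2*Grass  [with Prey=-4, Predator=3, Grass=5]  = 1.
Change = -5 − 1 = -6.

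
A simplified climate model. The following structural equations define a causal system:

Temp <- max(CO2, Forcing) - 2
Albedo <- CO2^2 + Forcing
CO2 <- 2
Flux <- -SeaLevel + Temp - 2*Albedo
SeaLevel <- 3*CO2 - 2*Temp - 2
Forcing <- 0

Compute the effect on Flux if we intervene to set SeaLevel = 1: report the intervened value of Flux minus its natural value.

The intervention breaks the incoming arrows to SeaLevel: SeaLevel <- 3*CO2 - 2*Temp - 2 no longer applies, and SeaLevel = 1.
Temp = max(CO2, Forcing) - 2  [with CO2=2, Forcing=0]  = 0
Albedo = CO2^2 + Forcing  [with CO2=2, Forcing=0]  = 4
Flux = -SeaLevel + Temp - 2*Albedo  [with SeaLevel=1, Temp=0, Albedo=4]  = -9
Without intervention: Temp = max(CO2, Forcing) - 2  [with CO2=2, Forcing=0]  = 0; Albedo = CO2^2 + Forcing  [with CO2=2, Forcing=0]  = 4; SeaLevel = 3*CO2 - 2*Temp - 2  [with CO2=2, Temp=0]  = 4; Flux = -SeaLevel + Temp - 2*Albedo  [with SeaLevel=4, Temp=0, Albedo=4]  = -12.
Change = -9 − (-12) = 3.

3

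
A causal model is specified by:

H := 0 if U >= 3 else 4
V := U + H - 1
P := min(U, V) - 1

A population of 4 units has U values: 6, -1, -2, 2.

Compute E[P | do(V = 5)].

do(V=5) breaks V's dependence on U. With V=5 fixed, P across the units is 4, -2, -3, 1, mean 0.

0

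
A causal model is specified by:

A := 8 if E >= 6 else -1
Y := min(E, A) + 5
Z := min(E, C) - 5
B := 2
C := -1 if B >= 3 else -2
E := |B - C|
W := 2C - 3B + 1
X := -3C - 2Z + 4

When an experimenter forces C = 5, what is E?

3

The intervention breaks the incoming arrows to C: C := -1 if B >= 3 else -2 no longer applies, and C = 5.
E = |B - C|  [with B=2, C=5]  = 3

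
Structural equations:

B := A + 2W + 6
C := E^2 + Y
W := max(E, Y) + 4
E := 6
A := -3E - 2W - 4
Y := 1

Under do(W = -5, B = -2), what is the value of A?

-12

The joint intervention fixes W = -5, B = -2, removing each variable's own equation.
A = -3E - 2W - 4  [with E=6, W=-5]  = -12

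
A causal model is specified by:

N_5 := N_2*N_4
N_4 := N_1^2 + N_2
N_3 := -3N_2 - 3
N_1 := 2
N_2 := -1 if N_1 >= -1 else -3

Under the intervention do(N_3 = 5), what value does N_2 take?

Under do(N_3=5), the mechanism N_3 := -3N_2 - 3 is discarded; N_3 is fixed at 5.
Since N_2 is not a descendant of the intervened variable, it is unaffected.
N_2 = -1 if N_1 >= -1 else -3  [with N_1=2]  = -1

-1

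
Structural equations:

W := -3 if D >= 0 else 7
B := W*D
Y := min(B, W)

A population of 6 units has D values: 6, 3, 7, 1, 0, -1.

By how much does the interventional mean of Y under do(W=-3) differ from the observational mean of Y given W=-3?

The intervention sets W=-3 in all 6 units regardless of D. Recomputing Y per unit gives -18, -9, -21, -3, -3, -3; average -9.5.
Conditioning on W=-3 selects the 5 unit(s) with D ∈ {6, 3, 7, 1, 0}. Their Y values: -18, -9, -21, -3, -3. Mean = -10.8.
Difference = -9.5 − (-10.8) = 1.3.

1.3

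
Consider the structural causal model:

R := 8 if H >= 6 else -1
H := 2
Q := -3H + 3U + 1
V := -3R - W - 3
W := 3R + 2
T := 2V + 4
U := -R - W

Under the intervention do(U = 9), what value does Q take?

Under do(U=9), the mechanism U := -R - W is discarded; U is fixed at 9.
Q = -3H + 3U + 1  [with H=2, U=9]  = 22

22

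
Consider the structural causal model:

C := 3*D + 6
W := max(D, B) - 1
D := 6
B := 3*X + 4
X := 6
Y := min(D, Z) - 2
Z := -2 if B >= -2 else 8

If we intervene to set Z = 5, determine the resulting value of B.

22

do(Z=5) replaces the equation Z := -2 if B >= -2 else 8 with the constant Z = 5.
B is not downstream of the intervention, so its value is determined by the original equations.
B = 3*X + 4  [with X=6]  = 22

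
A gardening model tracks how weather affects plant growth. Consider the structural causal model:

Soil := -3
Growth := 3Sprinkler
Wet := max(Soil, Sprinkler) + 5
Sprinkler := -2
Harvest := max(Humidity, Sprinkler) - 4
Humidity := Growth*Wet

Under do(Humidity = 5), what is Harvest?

The intervention breaks the incoming arrows to Humidity: Humidity := Growth*Wet no longer applies, and Humidity = 5.
Harvest = max(Humidity, Sprinkler) - 4  [with Humidity=5, Sprinkler=-2]  = 1

1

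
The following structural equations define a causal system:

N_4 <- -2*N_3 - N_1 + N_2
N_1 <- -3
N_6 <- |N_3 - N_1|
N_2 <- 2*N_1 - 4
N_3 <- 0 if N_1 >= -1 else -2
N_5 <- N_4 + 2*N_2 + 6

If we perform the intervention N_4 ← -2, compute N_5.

Intervening sets N_4 = -2 and removes its equation (N_4 <- -2*N_3 - N_1 + N_2).
N_2 = 2*N_1 - 4  [with N_1=-3]  = -10
N_5 = N_4 + 2*N_2 + 6  [with N_4=-2, N_2=-10]  = -16

-16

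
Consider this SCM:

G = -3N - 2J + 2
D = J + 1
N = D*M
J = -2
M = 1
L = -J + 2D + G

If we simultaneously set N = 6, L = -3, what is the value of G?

-12

Setting N = 6, L = -3 by intervention discards those variables' equations.
G = -3N - 2J + 2  [with N=6, J=-2]  = -12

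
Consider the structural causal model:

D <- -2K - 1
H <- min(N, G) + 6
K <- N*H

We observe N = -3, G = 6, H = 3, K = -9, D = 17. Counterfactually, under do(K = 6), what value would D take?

Intervening sets K = 6 and removes its equation (K <- N*H).
D = -2K - 1  [with K=6]  = -13

-13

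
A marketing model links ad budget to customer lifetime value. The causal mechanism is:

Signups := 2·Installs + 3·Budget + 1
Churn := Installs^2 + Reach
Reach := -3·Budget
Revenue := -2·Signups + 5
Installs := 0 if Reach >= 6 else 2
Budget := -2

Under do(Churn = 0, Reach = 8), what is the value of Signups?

Setting Churn = 0, Reach = 8 by intervention discards those variables' equations.
Installs = 0 if Reach >= 6 else 2  [with Reach=8]  = 0
Signups = 2·Installs + 3·Budget + 1  [with Installs=0, Budget=-2]  = -5

-5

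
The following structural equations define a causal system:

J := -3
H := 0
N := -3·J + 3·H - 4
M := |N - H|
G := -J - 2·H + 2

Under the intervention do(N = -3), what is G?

do(N=-3) replaces the equation N := -3·J + 3·H - 4 with the constant N = -3.
G is not downstream of the intervention, so its value is determined by the original equations.
G = -J - 2·H + 2  [with J=-3, H=0]  = 5

5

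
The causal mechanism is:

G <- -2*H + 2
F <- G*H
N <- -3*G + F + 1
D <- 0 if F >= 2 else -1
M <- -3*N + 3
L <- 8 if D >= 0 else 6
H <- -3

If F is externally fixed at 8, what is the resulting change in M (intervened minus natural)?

-96

The intervention breaks the incoming arrows to F: F <- G*H no longer applies, and F = 8.
G = -2*H + 2  [with H=-3]  = 8
N = -3*G + F + 1  [with G=8, F=8]  = -15
M = -3*N + 3  [with N=-15]  = 48
Without intervention: G = -2*H + 2  [with H=-3]  = 8; F = G*H  [with G=8, H=-3]  = -24; N = -3*G + F + 1  [with G=8, F=-24]  = -47; M = -3*N + 3  [with N=-47]  = 144.
Change = 48 − 144 = -96.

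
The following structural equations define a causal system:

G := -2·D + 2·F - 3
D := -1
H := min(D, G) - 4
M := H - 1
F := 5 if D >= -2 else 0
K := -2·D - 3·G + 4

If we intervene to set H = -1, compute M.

-2

Under do(H=-1), the mechanism H := min(D, G) - 4 is discarded; H is fixed at -1.
M = H - 1  [with H=-1]  = -2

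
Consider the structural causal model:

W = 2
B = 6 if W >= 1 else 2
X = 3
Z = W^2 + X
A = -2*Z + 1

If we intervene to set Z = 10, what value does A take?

do(Z=10) replaces the equation Z = W^2 + X with the constant Z = 10.
A = -2*Z + 1  [with Z=10]  = -19

-19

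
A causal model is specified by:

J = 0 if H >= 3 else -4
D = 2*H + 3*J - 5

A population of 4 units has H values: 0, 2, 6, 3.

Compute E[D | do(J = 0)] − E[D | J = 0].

Under do(J=0), J's equation is replaced by J=0 for every unit. Per-unit D: -5, -1, 7, 1. Mean = 0.5.
Conditioning on J=0 selects the 2 unit(s) with H ∈ {6, 3}. Their D values: 7, 1. Mean = 4.
Difference = 0.5 − 4 = -3.5.

-3.5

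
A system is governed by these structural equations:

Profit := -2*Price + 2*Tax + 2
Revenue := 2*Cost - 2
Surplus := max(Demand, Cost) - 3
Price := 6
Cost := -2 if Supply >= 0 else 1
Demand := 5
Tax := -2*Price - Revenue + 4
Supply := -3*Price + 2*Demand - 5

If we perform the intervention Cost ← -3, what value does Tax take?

0

Under do(Cost=-3), the mechanism Cost := -2 if Supply >= 0 else 1 is discarded; Cost is fixed at -3.
Revenue = 2*Cost - 2  [with Cost=-3]  = -8
Tax = -2*Price - Revenue + 4  [with Price=6, Revenue=-8]  = 0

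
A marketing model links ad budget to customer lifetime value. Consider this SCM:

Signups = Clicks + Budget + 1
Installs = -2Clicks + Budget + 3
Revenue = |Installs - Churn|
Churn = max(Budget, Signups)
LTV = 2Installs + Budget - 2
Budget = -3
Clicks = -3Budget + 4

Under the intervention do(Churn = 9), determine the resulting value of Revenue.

35

The intervention breaks the incoming arrows to Churn: Churn = max(Budget, Signups) no longer applies, and Churn = 9.
Clicks = -3Budget + 4  [with Budget=-3]  = 13
Installs = -2Clicks + Budget + 3  [with Clicks=13, Budget=-3]  = -26
Revenue = |Installs - Churn|  [with Installs=-26, Churn=9]  = 35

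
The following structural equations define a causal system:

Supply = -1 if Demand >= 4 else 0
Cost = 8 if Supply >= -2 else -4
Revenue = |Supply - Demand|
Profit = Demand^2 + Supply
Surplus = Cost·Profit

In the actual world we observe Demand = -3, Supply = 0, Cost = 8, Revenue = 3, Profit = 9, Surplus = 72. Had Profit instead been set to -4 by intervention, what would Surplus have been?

-32

The intervention breaks the incoming arrows to Profit: Profit = Demand^2 + Supply no longer applies, and Profit = -4.
Supply = -1 if Demand >= 4 else 0  [with Demand=-3]  = 0
Cost = 8 if Supply >= -2 else -4  [with Supply=0]  = 8
Surplus = Cost·Profit  [with Cost=8, Profit=-4]  = -32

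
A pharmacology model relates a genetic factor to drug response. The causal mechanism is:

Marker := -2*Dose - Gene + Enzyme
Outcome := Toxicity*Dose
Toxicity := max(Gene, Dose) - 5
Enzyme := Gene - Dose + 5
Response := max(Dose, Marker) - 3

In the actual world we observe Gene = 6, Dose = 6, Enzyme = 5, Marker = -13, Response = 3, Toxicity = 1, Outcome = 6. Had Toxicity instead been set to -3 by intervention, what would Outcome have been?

-18

Intervening sets Toxicity = -3 and removes its equation (Toxicity := max(Gene, Dose) - 5).
Outcome = Toxicity*Dose  [with Toxicity=-3, Dose=6]  = -18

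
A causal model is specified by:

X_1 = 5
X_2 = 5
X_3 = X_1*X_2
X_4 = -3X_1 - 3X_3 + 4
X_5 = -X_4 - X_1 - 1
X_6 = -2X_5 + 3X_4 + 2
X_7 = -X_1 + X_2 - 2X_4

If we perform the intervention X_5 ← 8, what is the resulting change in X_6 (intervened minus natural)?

The intervention breaks the incoming arrows to X_5: X_5 = -X_4 - X_1 - 1 no longer applies, and X_5 = 8.
X_3 = X_1*X_2  [with X_1=5, X_2=5]  = 25
X_4 = -3X_1 - 3X_3 + 4  [with X_1=5, X_3=25]  = -86
X_6 = -2X_5 + 3X_4 + 2  [with X_5=8, X_4=-86]  = -272
Without intervention: X_3 = X_1*X_2  [with X_1=5, X_2=5]  = 25; X_4 = -3X_1 - 3X_3 + 4  [with X_1=5, X_3=25]  = -86; X_5 = -X_4 - X_1 - 1  [with X_4=-86, X_1=5]  = 80; X_6 = -2X_5 + 3X_4 + 2  [with X_5=80, X_4=-86]  = -416.
Change = -272 − (-416) = 144.

144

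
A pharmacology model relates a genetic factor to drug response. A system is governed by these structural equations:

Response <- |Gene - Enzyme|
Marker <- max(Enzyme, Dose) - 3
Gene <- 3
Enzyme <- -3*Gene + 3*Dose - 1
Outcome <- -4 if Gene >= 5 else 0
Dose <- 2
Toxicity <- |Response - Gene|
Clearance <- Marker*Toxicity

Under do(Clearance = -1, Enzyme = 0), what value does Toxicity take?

Setting Clearance = -1, Enzyme = 0 by intervention discards those variables' equations.
Response = |Gene - Enzyme|  [with Gene=3, Enzyme=0]  = 3
Toxicity = |Response - Gene|  [with Response=3, Gene=3]  = 0

0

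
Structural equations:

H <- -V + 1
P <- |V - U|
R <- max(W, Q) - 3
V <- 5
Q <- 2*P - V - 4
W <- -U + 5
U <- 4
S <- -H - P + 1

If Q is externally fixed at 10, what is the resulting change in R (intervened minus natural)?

The intervention breaks the incoming arrows to Q: Q <- 2*P - V - 4 no longer applies, and Q = 10.
W = -U + 5  [with U=4]  = 1
R = max(W, Q) - 3  [with W=1, Q=10]  = 7
Without intervention: P = |V - U|  [with V=5, U=4]  = 1; Q = 2*P - V - 4  [with P=1, V=5]  = -7; W = -U + 5  [with U=4]  = 1; R = max(W, Q) - 3  [with W=1, Q=-7]  = -2.
Change = 7 − (-2) = 9.

9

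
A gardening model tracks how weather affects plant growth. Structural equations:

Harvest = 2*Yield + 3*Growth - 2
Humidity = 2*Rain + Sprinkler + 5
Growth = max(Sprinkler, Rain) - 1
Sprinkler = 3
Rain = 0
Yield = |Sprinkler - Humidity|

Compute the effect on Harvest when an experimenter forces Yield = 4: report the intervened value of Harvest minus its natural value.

-2

The intervention breaks the incoming arrows to Yield: Yield = |Sprinkler - Humidity| no longer applies, and Yield = 4.
Growth = max(Sprinkler, Rain) - 1  [with Sprinkler=3, Rain=0]  = 2
Harvest = 2*Yield + 3*Growth - 2  [with Yield=4, Growth=2]  = 12
Without intervention: Growth = max(Sprinkler, Rain) - 1  [with Sprinkler=3, Rain=0]  = 2; Humidity = 2*Rain + Sprinkler + 5  [with Rain=0, Sprinkler=3]  = 8; Yield = |Sprinkler - Humidity|  [with Sprinkler=3, Humidity=8]  = 5; Harvest = 2*Yield + 3*Growth - 2  [with Yield=5, Growth=2]  = 14.
Change = 12 − 14 = -2.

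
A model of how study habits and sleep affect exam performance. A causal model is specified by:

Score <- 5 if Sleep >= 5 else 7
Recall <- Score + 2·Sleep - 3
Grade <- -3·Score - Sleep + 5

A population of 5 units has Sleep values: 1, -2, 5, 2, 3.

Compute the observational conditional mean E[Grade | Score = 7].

E[Grade|Score=7] averages over only the 4 units with Score=7 (Sleep = 1, -2, 2, 3): Grade = -17, -14, -18, -19, mean -17.

-17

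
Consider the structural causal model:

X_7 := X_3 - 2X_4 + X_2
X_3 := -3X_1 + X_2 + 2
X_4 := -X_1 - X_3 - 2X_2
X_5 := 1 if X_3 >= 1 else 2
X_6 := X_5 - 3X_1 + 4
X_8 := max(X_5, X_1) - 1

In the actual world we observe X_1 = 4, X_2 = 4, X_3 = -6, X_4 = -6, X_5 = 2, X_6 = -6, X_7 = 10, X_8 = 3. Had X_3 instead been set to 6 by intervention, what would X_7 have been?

46

The intervention breaks the incoming arrows to X_3: X_3 := -3X_1 + X_2 + 2 no longer applies, and X_3 = 6.
X_4 = -X_1 - X_3 - 2X_2  [with X_1=4, X_3=6, X_2=4]  = -18
X_7 = X_3 - 2X_4 + X_2  [with X_3=6, X_4=-18, X_2=4]  = 46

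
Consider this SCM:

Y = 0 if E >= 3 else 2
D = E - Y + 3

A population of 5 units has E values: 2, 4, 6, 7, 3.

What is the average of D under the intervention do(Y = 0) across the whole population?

7.4

do(Y=0) breaks Y's dependence on E. With Y=0 fixed, D across the units is 5, 7, 9, 10, 6, mean 7.4.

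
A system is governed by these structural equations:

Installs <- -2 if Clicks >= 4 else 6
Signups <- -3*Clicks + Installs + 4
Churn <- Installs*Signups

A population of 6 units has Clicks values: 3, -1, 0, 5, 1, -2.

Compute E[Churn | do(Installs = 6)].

Every unit gets Installs=6 under the intervention. Churn values become 6, 78, 60, -30, 42, 96; E[Churn|do(Installs=6)] = 42.

42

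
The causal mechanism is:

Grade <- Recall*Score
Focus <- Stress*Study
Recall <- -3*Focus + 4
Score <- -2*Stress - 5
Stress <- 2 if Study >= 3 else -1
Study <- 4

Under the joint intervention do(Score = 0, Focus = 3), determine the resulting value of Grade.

0

The joint intervention fixes Score = 0, Focus = 3, removing each variable's own equation.
Recall = -3*Focus + 4  [with Focus=3]  = -5
Grade = Recall*Score  [with Recall=-5, Score=0]  = 0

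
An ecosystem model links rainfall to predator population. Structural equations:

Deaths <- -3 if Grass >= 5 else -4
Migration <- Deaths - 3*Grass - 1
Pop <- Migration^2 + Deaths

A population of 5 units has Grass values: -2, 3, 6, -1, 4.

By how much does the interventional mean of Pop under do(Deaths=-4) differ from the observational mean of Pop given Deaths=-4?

81.3

do(Deaths=-4) breaks Deaths's dependence on Grass. With Deaths=-4 fixed, Pop across the units is -3, 192, 525, 0, 285, mean 199.8.
E[Pop|Deaths=-4] averages over only the 4 units with Deaths=-4 (Grass = -2, 3, -1, 4): Pop = -3, 192, 0, 285, mean 118.5.
Difference = 199.8 − 118.5 = 81.3.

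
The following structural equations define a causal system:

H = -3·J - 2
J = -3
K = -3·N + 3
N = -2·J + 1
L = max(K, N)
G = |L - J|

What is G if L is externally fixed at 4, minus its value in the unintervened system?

-3

Under do(L=4), the mechanism L = max(K, N) is discarded; L is fixed at 4.
G = |L - J|  [with L=4, J=-3]  = 7
Without intervention: N = -2·J + 1  [with J=-3]  = 7; K = -3·N + 3  [with N=7]  = -18; L = max(K, N)  [with K=-18, N=7]  = 7; G = |L - J|  [with L=7, J=-3]  = 10.
Change = 7 − 10 = -3.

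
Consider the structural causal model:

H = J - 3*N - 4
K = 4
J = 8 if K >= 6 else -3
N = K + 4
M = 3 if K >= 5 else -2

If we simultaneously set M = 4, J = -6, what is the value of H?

-34

Setting M = 4, J = -6 by intervention discards those variables' equations.
N = K + 4  [with K=4]  = 8
H = J - 3*N - 4  [with J=-6, N=8]  = -34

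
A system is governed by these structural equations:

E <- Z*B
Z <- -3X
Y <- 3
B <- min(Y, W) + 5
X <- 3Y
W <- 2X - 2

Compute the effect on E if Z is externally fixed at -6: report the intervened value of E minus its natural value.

The intervention breaks the incoming arrows to Z: Z <- -3X no longer applies, and Z = -6.
X = 3Y  [with Y=3]  = 9
W = 2X - 2  [with X=9]  = 16
B = min(Y, W) + 5  [with Y=3, W=16]  = 8
E = Z*B  [with Z=-6, B=8]  = -48
Without intervention: X = 3Y  [with Y=3]  = 9; Z = -3X  [with X=9]  = -27; W = 2X - 2  [with X=9]  = 16; B = min(Y, W) + 5  [with Y=3, W=16]  = 8; E = Z*B  [with Z=-27, B=8]  = -216.
Change = -48 − (-216) = 168.

168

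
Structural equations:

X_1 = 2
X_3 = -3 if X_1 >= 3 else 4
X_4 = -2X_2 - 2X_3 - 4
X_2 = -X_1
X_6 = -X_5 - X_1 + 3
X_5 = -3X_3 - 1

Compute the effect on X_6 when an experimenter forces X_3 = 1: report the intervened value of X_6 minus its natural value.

The intervention breaks the incoming arrows to X_3: X_3 = -3 if X_1 >= 3 else 4 no longer applies, and X_3 = 1.
X_5 = -3X_3 - 1  [with X_3=1]  = -4
X_6 = -X_5 - X_1 + 3  [with X_5=-4, X_1=2]  = 5
Without intervention: X_3 = -3 if X_1 >= 3 else 4  [with X_1=2]  = 4; X_5 = -3X_3 - 1  [with X_3=4]  = -13; X_6 = -X_5 - X_1 + 3  [with X_5=-13, X_1=2]  = 14.
Change = 5 − 14 = -9.

-9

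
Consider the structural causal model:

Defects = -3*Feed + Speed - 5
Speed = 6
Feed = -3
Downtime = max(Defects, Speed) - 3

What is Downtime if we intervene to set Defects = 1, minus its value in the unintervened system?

The intervention breaks the incoming arrows to Defects: Defects = -3*Feed + Speed - 5 no longer applies, and Defects = 1.
Downtime = max(Defects, Speed) - 3  [with Defects=1, Speed=6]  = 3
Without intervention: Defects = -3*Feed + Speed - 5  [with Feed=-3, Speed=6]  = 10; Downtime = max(Defects, Speed) - 3  [with Defects=10, Speed=6]  = 7.
Change = 3 − 7 = -4.

-4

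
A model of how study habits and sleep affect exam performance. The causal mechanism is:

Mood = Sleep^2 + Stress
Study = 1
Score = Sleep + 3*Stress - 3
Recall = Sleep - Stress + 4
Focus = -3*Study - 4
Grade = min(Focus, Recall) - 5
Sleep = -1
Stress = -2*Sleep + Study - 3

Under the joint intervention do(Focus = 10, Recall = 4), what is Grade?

-1

Setting Focus = 10, Recall = 4 by intervention discards those variables' equations.
Grade = min(Focus, Recall) - 5  [with Focus=10, Recall=4]  = -1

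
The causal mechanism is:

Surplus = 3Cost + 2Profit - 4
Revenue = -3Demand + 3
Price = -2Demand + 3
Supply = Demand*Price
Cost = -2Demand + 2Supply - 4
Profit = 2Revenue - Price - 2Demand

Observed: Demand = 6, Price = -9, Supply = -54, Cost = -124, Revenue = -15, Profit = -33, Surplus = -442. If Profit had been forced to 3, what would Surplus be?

Intervening sets Profit = 3 and removes its equation (Profit = 2Revenue - Price - 2Demand).
Price = -2Demand + 3  [with Demand=6]  = -9
Supply = Demand*Price  [with Demand=6, Price=-9]  = -54
Cost = -2Demand + 2Supply - 4  [with Demand=6, Supply=-54]  = -124
Surplus = 3Cost + 2Profit - 4  [with Cost=-124, Profit=3]  = -370

-370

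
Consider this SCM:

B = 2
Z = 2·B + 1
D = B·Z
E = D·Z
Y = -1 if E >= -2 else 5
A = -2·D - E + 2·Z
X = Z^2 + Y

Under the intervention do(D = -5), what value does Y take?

5

do(D=-5) replaces the equation D = B·Z with the constant D = -5.
Z = 2·B + 1  [with B=2]  = 5
E = D·Z  [with D=-5, Z=5]  = -25
Y = -1 if E >= -2 else 5  [with E=-25]  = 5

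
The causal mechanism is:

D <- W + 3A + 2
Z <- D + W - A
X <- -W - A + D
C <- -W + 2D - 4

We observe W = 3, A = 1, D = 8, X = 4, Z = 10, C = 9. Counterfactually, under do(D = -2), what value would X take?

The intervention breaks the incoming arrows to D: D <- W + 3A + 2 no longer applies, and D = -2.
X = -W - A + D  [with W=3, A=1, D=-2]  = -6

-6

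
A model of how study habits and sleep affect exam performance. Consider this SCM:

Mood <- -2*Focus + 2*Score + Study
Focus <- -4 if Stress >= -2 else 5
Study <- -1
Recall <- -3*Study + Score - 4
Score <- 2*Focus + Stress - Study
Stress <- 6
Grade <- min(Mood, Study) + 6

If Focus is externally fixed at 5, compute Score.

The intervention breaks the incoming arrows to Focus: Focus <- -4 if Stress >= -2 else 5 no longer applies, and Focus = 5.
Score = 2*Focus + Stress - Study  [with Focus=5, Stress=6, Study=-1]  = 17

17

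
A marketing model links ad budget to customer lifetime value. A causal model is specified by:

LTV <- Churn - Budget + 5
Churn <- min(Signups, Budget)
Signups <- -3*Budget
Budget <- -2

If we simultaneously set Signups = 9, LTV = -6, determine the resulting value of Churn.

-2

The joint intervention fixes Signups = 9, LTV = -6, removing each variable's own equation.
Churn = min(Signups, Budget)  [with Signups=9, Budget=-2]  = -2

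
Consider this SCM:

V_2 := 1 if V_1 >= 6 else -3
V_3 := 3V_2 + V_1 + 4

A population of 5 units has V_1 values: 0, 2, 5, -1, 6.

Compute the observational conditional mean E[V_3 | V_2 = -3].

-3.5

Conditioning on V_2=-3 selects the 4 unit(s) with V_1 ∈ {0, 2, 5, -1}. Their V_3 values: -5, -3, 0, -6. Mean = -3.5.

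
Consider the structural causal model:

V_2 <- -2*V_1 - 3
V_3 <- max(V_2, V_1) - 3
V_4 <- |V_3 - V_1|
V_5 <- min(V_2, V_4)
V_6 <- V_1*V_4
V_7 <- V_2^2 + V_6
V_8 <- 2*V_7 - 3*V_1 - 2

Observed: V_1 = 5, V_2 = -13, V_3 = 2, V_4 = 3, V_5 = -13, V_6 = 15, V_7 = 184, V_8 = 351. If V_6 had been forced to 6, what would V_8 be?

Intervening sets V_6 = 6 and removes its equation (V_6 <- V_1*V_4).
V_2 = -2*V_1 - 3  [with V_1=5]  = -13
V_7 = V_2^2 + V_6  [with V_2=-13, V_6=6]  = 175
V_8 = 2*V_7 - 3*V_1 - 2  [with V_7=175, V_1=5]  = 333

333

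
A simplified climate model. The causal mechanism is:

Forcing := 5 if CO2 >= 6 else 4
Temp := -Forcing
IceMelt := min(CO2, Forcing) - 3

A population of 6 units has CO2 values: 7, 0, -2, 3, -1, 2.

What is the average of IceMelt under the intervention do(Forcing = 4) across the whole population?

Every unit gets Forcing=4 under the intervention. IceMelt values become 1, -3, -5, 0, -4, -1; E[IceMelt|do(Forcing=4)] = -2.

-2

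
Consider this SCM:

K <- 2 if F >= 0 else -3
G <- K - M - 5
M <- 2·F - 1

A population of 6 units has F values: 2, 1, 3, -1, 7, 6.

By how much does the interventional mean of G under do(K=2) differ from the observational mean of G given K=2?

do(K=2) breaks K's dependence on F. With K=2 fixed, G across the units is -6, -4, -8, 0, -16, -14, mean -8.
Observing K=2 restricts to units where K's equation naturally yields 2: F ∈ {2, 1, 3, 7, 6}. In that subpopulation G = -6, -4, -8, -16, -14, mean -9.6.
Difference = -8 − (-9.6) = 1.6.

1.6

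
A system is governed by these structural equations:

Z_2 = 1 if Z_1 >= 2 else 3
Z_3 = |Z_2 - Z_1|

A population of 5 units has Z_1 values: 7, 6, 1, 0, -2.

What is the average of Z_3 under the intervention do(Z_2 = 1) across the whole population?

Every unit gets Z_2=1 under the intervention. Z_3 values become 6, 5, 0, 1, 3; E[Z_3|do(Z_2=1)] = 3.

3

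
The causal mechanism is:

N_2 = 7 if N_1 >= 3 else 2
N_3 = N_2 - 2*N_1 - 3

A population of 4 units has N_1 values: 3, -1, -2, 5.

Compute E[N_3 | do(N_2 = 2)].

-3.5

The intervention sets N_2=2 in all 4 units regardless of N_1. Recomputing N_3 per unit gives -7, 1, 3, -11; average -3.5.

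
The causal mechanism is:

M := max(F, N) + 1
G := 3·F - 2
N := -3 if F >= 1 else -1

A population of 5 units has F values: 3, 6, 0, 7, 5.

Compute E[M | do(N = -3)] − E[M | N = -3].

-1.05

Under do(N=-3), N's equation is replaced by N=-3 for every unit. Per-unit M: 4, 7, 1, 8, 6. Mean = 5.2.
Conditioning on N=-3 selects the 4 unit(s) with F ∈ {3, 6, 7, 5}. Their M values: 4, 7, 8, 6. Mean = 6.25.
Difference = 5.2 − 6.25 = -1.05.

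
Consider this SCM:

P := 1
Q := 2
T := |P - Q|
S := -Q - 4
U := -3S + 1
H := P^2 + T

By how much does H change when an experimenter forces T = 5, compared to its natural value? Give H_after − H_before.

The intervention breaks the incoming arrows to T: T := |P - Q| no longer applies, and T = 5.
H = P^2 + T  [with P=1, T=5]  = 6
Without intervention: T = |P - Q|  [with P=1, Q=2]  = 1; H = P^2 + T  [with P=1, T=1]  = 2.
Change = 6 − 2 = 4.

4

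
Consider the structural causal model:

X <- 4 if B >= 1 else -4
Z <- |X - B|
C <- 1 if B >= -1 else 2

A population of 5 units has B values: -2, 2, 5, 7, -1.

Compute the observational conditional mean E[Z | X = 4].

2

Conditioning on X=4 selects the 3 unit(s) with B ∈ {2, 5, 7}. Their Z values: 2, 1, 3. Mean = 2.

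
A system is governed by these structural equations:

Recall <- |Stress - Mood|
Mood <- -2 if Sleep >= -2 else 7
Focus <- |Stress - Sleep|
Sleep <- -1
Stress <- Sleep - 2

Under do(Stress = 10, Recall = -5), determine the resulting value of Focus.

11

Under do(Stress = 10, Recall = -5), each intervened variable's structural equation is replaced by its fixed value.
Focus = |Stress - Sleep|  [with Stress=10, Sleep=-1]  = 11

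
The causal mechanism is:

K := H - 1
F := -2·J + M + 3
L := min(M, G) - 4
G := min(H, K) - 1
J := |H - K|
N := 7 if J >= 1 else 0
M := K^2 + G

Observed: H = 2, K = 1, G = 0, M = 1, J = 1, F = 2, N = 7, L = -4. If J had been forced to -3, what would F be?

10

The intervention breaks the incoming arrows to J: J := |H - K| no longer applies, and J = -3.
K = H - 1  [with H=2]  = 1
G = min(H, K) - 1  [with H=2, K=1]  = 0
M = K^2 + G  [with K=1, G=0]  = 1
F = -2·J + M + 3  [with J=-3, M=1]  = 10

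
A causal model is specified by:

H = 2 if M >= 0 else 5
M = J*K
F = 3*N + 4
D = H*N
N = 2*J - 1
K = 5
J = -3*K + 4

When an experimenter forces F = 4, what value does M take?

do(F=4) replaces the equation F = 3*N + 4 with the constant F = 4.
M is not downstream of the intervention, so its value is determined by the original equations.
J = -3*K + 4  [with K=5]  = -11
M = J*K  [with J=-11, K=5]  = -55

-55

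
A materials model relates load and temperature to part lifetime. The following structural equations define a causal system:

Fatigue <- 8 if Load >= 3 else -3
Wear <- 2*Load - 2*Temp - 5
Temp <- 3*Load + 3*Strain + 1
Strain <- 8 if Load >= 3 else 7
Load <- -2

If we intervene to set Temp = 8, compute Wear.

The intervention breaks the incoming arrows to Temp: Temp <- 3*Load + 3*Strain + 1 no longer applies, and Temp = 8.
Wear = 2*Load - 2*Temp - 5  [with Load=-2, Temp=8]  = -25

-25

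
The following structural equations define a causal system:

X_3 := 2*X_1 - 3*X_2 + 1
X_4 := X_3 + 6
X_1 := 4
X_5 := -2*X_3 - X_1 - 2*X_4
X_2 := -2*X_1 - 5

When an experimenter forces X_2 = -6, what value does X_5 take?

-124

do(X_2=-6) replaces the equation X_2 := -2*X_1 - 5 with the constant X_2 = -6.
X_3 = 2*X_1 - 3*X_2 + 1  [with X_1=4, X_2=-6]  = 27
X_4 = X_3 + 6  [with X_3=27]  = 33
X_5 = -2*X_3 - X_1 - 2*X_4  [with X_3=27, X_1=4, X_4=33]  = -124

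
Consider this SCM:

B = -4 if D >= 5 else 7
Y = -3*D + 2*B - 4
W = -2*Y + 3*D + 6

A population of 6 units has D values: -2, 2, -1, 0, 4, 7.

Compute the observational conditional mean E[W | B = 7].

Conditioning on B=7 selects the 5 unit(s) with D ∈ {-2, 2, -1, 0, 4}. Their W values: -32, 4, -23, -14, 22. Mean = -8.6.

-8.6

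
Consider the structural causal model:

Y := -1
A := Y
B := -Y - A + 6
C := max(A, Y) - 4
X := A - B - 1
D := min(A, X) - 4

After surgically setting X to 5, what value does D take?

The intervention breaks the incoming arrows to X: X := A - B - 1 no longer applies, and X = 5.
A = Y  [with Y=-1]  = -1
D = min(A, X) - 4  [with A=-1, X=5]  = -5

-5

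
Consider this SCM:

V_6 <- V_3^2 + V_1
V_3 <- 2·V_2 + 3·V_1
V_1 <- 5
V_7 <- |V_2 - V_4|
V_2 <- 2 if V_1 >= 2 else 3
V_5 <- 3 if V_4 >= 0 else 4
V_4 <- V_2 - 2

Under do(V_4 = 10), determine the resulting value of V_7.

8

The intervention breaks the incoming arrows to V_4: V_4 <- V_2 - 2 no longer applies, and V_4 = 10.
V_2 = 2 if V_1 >= 2 else 3  [with V_1=5]  = 2
V_7 = |V_2 - V_4|  [with V_2=2, V_4=10]  = 8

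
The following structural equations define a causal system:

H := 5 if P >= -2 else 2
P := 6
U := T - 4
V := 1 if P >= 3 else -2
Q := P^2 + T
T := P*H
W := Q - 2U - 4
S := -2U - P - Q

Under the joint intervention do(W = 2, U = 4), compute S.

Under do(W = 2, U = 4), each intervened variable's structural equation is replaced by its fixed value.
H = 5 if P >= -2 else 2  [with P=6]  = 5
T = P*H  [with P=6, H=5]  = 30
Q = P^2 + T  [with P=6, T=30]  = 66
S = -2U - P - Q  [with U=4, P=6, Q=66]  = -80

-80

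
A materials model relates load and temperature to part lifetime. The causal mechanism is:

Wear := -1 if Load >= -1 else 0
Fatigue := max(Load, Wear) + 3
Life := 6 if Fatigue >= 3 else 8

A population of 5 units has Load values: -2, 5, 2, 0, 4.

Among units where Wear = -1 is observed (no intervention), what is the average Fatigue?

Observing Wear=-1 restricts to units where Wear's equation naturally yields -1: Load ∈ {5, 2, 0, 4}. In that subpopulation Fatigue = 8, 5, 3, 7, mean 5.75.

5.75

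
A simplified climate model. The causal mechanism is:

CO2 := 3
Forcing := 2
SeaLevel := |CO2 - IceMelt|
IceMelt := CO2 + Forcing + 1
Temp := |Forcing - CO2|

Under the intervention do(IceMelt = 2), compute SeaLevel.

1

Intervening sets IceMelt = 2 and removes its equation (IceMelt := CO2 + Forcing + 1).
SeaLevel = |CO2 - IceMelt|  [with CO2=3, IceMelt=2]  = 1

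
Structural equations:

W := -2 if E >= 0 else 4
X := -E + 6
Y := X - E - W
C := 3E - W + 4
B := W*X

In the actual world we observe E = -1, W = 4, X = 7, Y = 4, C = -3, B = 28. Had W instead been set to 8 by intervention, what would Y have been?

Under do(W=8), the mechanism W := -2 if E >= 0 else 4 is discarded; W is fixed at 8.
X = -E + 6  [with E=-1]  = 7
Y = X - E - W  [with X=7, E=-1, W=8]  = 0

0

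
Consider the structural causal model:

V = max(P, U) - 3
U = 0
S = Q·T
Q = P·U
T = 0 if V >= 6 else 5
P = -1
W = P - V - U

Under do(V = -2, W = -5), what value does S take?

0

Under do(V = -2, W = -5), each intervened variable's structural equation is replaced by its fixed value.
Q = P·U  [with P=-1, U=0]  = 0
T = 0 if V >= 6 else 5  [with V=-2]  = 5
S = Q·T  [with Q=0, T=5]  = 0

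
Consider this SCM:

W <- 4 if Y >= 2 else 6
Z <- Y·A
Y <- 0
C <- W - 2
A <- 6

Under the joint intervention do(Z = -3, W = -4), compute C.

-6

Setting Z = -3, W = -4 by intervention discards those variables' equations.
C = W - 2  [with W=-4]  = -6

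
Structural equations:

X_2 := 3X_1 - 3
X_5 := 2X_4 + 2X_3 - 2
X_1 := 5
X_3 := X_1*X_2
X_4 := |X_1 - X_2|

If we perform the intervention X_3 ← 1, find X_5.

do(X_3=1) replaces the equation X_3 := X_1*X_2 with the constant X_3 = 1.
X_2 = 3X_1 - 3  [with X_1=5]  = 12
X_4 = |X_1 - X_2|  [with X_1=5, X_2=12]  = 7
X_5 = 2X_4 + 2X_3 - 2  [with X_4=7, X_3=1]  = 14

14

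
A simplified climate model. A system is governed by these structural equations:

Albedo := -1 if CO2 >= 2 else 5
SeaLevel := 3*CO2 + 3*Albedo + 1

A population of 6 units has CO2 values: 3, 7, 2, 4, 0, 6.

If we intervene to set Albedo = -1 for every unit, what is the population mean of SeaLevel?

9

Every unit gets Albedo=-1 under the intervention. SeaLevel values become 7, 19, 4, 10, -2, 16; E[SeaLevel|do(Albedo=-1)] = 9.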